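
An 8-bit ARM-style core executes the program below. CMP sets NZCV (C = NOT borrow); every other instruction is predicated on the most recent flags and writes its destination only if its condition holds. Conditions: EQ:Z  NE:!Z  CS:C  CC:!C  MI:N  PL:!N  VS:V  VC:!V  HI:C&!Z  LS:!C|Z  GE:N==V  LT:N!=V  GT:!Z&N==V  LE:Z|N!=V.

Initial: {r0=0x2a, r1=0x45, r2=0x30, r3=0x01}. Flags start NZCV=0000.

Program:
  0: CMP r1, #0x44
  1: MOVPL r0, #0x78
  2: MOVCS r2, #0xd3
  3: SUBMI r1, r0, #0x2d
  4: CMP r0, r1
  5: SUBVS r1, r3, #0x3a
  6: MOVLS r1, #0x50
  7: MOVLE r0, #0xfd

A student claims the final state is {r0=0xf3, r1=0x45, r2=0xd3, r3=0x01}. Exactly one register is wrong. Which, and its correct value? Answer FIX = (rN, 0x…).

FIX = (r0, 0x78)

0: ✓ CMP  NZCV=0010
1: ✓ MOVPL  r0←0x78
2: ✓ MOVCS  r2←0xd3
3: · SUBMI
4: ✓ CMP  NZCV=0010
5: · SUBVS
6: · MOVLS
7: · MOVLE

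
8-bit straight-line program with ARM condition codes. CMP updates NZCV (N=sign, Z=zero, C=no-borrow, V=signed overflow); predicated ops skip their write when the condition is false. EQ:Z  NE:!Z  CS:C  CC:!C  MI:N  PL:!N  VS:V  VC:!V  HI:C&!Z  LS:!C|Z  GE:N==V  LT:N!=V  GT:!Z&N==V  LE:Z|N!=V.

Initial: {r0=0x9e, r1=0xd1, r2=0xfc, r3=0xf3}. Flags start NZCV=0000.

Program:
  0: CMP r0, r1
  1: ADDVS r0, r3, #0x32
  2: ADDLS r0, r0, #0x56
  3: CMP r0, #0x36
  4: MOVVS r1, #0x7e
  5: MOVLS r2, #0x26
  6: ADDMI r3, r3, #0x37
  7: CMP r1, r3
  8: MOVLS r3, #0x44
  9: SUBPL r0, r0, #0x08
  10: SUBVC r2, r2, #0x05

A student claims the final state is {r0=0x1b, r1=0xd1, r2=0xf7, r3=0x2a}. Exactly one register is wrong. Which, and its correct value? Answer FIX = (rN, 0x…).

FIX = (r0, 0xf4)

[0] flags=1000 → (cmp)
[1] flags=1000 VS?F → skip
[2] flags=1000 LS?T → r0=0xf4
[3] flags=1010 → (cmp)
[4] flags=1010 VS?F → skip
[5] flags=1010 LS?F → skip
[6] flags=1010 MI?T → r3=0x2a
[7] flags=1010 → (cmp)
[8] flags=1010 LS?F → skip
[9] flags=1010 PL?F → skip
[10] flags=1010 VC?T → r2=0xf7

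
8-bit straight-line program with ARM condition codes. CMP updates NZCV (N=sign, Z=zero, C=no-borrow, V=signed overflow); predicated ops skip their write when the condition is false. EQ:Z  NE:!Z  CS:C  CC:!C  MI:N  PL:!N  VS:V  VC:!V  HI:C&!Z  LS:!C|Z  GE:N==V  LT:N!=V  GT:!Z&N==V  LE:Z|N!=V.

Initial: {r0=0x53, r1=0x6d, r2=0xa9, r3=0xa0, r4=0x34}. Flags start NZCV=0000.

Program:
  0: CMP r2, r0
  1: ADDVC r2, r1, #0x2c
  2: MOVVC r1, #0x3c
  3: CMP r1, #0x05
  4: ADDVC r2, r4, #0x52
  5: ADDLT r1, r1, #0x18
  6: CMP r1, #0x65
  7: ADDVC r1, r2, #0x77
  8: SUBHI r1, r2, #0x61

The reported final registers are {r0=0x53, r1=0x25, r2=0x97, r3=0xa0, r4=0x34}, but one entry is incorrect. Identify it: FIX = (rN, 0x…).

0: ✓ CMP  NZCV=0011
1: · ADDVC
2: · MOVVC
3: ✓ CMP  NZCV=0010
4: ✓ ADDVC  r2←0x86
5: · ADDLT
6: ✓ CMP  NZCV=0010
7: ✓ ADDVC  r1←0xfd
8: ✓ SUBHI  r1←0x25

FIX = (r2, 0x86)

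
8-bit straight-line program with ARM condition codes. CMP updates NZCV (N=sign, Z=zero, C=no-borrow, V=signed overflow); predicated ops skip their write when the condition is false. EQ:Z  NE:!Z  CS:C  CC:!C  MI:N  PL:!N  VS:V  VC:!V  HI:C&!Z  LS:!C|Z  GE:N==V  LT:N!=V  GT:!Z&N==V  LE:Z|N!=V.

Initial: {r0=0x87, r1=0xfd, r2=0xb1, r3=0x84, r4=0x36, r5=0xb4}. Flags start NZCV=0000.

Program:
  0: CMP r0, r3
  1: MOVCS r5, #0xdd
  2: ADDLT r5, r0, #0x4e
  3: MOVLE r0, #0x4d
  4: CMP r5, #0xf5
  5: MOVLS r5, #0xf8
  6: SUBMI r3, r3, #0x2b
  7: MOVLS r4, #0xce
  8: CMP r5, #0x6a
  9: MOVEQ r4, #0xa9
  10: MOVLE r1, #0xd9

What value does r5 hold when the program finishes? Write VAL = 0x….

VAL = 0xf8

0: ✓ CMP  NZCV=0010
1: ✓ MOVCS  r5←0xdd
2: · ADDLT
3: · MOVLE
4: ✓ CMP  NZCV=1000
5: ✓ MOVLS  r5←0xf8
6: ✓ SUBMI  r3←0x59
7: ✓ MOVLS  r4←0xce
8: ✓ CMP  NZCV=1010
9: · MOVEQ
10: ✓ MOVLE  r1←0xd9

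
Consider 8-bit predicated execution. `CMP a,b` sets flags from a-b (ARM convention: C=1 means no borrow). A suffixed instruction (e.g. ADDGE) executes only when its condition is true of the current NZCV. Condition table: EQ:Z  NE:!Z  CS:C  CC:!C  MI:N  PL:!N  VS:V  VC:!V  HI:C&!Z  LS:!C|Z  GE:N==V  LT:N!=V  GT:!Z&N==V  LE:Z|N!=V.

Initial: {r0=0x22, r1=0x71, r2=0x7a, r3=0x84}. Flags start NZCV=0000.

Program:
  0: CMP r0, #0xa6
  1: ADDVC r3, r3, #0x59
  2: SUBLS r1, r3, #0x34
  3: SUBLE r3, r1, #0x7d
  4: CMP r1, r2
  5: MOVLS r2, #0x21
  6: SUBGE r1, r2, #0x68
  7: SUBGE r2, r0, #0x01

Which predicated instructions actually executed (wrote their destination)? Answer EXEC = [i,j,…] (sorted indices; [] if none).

0: ✓ CMP  NZCV=0000
1: ✓ ADDVC  r3←0xdd
2: ✓ SUBLS  r1←0xa9
3: · SUBLE
4: ✓ CMP  NZCV=0011
5: · MOVLS
6: · SUBGE
7: · SUBGE

EXEC = [1,2]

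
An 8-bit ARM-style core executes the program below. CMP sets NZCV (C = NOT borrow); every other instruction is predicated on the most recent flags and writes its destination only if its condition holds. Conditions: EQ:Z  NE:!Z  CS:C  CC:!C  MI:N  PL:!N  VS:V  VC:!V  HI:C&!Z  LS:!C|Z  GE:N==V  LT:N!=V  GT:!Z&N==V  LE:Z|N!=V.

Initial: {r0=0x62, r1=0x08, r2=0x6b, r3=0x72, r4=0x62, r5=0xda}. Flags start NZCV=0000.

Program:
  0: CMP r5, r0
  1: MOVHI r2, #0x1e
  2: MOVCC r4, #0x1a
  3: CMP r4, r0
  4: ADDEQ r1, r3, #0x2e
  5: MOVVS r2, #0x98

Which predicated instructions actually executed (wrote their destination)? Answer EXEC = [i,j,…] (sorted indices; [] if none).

0: ✓ CMP  NZCV=0011
1: ✓ MOVHI  r2←0x1e
2: · MOVCC
3: ✓ CMP  NZCV=0110
4: ✓ ADDEQ  r1←0xa0
5: · MOVVS

EXEC = [1,4]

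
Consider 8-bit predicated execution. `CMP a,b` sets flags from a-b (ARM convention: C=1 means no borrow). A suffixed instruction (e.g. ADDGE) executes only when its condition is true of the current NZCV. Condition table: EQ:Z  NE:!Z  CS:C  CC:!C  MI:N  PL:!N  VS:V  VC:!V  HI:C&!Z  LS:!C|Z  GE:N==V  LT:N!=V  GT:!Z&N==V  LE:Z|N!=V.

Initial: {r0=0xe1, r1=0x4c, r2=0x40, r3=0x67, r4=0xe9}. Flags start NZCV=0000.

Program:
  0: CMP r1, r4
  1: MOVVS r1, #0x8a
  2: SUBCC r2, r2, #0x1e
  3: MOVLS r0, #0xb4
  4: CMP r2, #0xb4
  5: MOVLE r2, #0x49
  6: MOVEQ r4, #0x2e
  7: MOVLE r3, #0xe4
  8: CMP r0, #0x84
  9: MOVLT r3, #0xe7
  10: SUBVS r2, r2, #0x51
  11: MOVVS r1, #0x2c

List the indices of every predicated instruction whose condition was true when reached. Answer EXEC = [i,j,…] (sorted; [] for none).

[0] flags=0000 → (cmp)
[1] flags=0000 VS?F → skip
[2] flags=0000 CC?T → r2=0x22
[3] flags=0000 LS?T → r0=0xb4
[4] flags=0000 → (cmp)
[5] flags=0000 LE?F → skip
[6] flags=0000 EQ?F → skip
[7] flags=0000 LE?F → skip
[8] flags=0010 → (cmp)
[9] flags=0010 LT?F → skip
[10] flags=0010 VS?F → skip
[11] flags=0010 VS?F → skip

EXEC = [2,3]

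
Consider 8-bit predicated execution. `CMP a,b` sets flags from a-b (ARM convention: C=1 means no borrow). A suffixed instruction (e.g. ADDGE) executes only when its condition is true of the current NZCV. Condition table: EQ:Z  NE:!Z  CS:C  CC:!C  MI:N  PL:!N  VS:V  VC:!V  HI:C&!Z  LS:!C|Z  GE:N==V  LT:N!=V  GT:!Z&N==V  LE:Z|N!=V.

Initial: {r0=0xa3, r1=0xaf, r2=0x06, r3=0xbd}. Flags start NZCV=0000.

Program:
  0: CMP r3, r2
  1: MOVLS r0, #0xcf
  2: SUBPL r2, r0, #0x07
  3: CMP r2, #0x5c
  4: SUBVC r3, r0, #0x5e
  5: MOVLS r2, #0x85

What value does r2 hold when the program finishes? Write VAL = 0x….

0: ✓ CMP  NZCV=1010
1: · MOVLS
2: · SUBPL
3: ✓ CMP  NZCV=1000
4: ✓ SUBVC  r3←0x45
5: ✓ MOVLS  r2←0x85

VAL = 0x85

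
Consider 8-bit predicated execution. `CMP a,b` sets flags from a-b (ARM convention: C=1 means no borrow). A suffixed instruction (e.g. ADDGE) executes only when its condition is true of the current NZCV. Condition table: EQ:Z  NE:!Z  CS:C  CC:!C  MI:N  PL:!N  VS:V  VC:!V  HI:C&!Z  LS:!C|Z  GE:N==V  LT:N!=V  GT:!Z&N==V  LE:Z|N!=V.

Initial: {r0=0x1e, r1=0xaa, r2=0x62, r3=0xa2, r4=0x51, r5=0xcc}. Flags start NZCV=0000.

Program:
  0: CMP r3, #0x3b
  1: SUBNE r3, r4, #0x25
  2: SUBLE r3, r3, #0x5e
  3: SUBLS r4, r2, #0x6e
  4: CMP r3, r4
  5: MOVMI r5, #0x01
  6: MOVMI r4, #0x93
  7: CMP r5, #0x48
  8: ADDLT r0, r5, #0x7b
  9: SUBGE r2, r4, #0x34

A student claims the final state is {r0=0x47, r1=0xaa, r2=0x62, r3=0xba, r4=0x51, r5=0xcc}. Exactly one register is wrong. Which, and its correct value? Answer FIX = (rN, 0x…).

[0] flags=0011 → (cmp)
[1] flags=0011 NE?T → r3=0x2c
[2] flags=0011 LE?T → r3=0xce
[3] flags=0011 LS?F → skip
[4] flags=0011 → (cmp)
[5] flags=0011 MI?F → skip
[6] flags=0011 MI?F → skip
[7] flags=1010 → (cmp)
[8] flags=1010 LT?T → r0=0x47
[9] flags=1010 GE?F → skip

FIX = (r3, 0xce)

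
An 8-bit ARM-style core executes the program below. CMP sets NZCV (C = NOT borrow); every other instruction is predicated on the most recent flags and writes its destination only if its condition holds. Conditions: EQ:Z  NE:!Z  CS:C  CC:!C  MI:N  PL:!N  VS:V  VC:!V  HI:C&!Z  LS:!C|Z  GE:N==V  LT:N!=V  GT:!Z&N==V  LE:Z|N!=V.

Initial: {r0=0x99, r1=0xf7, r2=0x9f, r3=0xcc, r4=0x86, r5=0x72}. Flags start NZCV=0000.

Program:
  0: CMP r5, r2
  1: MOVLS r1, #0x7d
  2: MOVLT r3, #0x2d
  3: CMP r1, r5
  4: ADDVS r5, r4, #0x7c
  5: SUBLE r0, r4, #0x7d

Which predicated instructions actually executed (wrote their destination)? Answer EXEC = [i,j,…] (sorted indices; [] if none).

EXEC = [1]

0: ✓ CMP  NZCV=1001
1: ✓ MOVLS  r1←0x7d
2: · MOVLT
3: ✓ CMP  NZCV=0010
4: · ADDVS
5: · SUBLE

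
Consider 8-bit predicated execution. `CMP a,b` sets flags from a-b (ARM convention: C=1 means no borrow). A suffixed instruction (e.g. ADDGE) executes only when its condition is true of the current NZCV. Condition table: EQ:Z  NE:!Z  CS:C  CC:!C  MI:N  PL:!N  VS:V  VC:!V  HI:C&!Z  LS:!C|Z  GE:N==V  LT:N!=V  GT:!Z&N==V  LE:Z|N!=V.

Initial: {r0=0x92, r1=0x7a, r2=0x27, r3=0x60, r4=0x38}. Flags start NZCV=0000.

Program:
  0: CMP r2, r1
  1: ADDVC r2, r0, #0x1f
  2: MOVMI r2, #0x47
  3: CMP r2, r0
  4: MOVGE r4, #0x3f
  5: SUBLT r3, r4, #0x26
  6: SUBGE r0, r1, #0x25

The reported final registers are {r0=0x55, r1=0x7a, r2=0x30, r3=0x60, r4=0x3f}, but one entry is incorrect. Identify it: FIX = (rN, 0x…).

FIX = (r2, 0x47)

0: ✓ CMP  NZCV=1000
1: ✓ ADDVC  r2←0xb1
2: ✓ MOVMI  r2←0x47
3: ✓ CMP  NZCV=1001
4: ✓ MOVGE  r4←0x3f
5: · SUBLT
6: ✓ SUBGE  r0←0x55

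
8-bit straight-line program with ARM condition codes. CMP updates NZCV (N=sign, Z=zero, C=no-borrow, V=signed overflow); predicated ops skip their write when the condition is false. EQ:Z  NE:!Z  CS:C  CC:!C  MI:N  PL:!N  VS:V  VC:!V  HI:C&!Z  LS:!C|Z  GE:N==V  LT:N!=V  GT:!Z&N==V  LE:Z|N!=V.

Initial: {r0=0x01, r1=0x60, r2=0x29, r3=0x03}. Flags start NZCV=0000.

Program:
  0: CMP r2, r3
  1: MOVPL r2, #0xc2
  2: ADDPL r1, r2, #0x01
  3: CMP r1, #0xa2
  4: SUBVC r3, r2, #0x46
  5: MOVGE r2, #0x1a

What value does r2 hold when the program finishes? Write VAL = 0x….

VAL = 0x1a

0: ✓ CMP  NZCV=0010
1: ✓ MOVPL  r2←0xc2
2: ✓ ADDPL  r1←0xc3
3: ✓ CMP  NZCV=0010
4: ✓ SUBVC  r3←0x7c
5: ✓ MOVGE  r2←0x1a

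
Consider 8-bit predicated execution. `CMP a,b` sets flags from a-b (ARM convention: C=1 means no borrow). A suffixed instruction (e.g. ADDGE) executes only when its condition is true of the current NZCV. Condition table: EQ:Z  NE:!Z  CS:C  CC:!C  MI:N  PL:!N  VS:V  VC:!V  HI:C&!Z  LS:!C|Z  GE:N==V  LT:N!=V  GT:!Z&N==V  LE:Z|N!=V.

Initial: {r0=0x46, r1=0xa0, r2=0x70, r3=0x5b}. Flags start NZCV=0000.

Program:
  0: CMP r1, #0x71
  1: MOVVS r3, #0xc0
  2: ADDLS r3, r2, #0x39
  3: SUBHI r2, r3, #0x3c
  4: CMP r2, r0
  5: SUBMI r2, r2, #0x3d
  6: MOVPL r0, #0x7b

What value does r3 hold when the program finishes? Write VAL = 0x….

VAL = 0xc0

0: ✓ CMP  NZCV=0011
1: ✓ MOVVS  r3←0xc0
2: · ADDLS
3: ✓ SUBHI  r2←0x84
4: ✓ CMP  NZCV=0011
5: · SUBMI
6: ✓ MOVPL  r0←0x7b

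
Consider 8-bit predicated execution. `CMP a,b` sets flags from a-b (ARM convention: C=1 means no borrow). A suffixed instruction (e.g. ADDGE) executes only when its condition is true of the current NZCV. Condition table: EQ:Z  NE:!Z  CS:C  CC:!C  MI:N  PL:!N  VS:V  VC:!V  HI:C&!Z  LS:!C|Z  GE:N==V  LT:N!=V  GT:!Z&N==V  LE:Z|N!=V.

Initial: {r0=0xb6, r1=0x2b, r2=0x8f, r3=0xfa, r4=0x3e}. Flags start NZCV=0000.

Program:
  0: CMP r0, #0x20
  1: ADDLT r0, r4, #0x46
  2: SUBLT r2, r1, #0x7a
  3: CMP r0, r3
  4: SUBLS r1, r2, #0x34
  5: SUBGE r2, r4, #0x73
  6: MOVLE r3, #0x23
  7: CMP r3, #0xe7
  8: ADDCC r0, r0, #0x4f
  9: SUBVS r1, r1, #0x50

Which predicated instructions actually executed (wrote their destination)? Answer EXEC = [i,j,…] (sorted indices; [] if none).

0: ✓ CMP  NZCV=1010
1: ✓ ADDLT  r0←0x84
2: ✓ SUBLT  r2←0xb1
3: ✓ CMP  NZCV=1000
4: ✓ SUBLS  r1←0x7d
5: · SUBGE
6: ✓ MOVLE  r3←0x23
7: ✓ CMP  NZCV=0000
8: ✓ ADDCC  r0←0xd3
9: · SUBVS

EXEC = [1,2,4,6,8]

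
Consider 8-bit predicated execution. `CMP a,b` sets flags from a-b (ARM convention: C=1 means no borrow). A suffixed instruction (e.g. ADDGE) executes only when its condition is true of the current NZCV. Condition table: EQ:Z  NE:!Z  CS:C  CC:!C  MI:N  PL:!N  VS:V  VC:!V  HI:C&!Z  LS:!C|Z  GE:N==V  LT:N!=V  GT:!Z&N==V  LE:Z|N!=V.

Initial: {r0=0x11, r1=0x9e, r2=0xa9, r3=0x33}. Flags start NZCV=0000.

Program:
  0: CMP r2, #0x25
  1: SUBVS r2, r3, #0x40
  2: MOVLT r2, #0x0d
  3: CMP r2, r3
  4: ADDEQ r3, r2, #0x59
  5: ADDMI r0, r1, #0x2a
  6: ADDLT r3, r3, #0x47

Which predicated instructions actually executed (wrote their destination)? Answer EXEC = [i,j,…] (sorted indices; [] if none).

EXEC = [2,5,6]

[0] flags=1010 → (cmp)
[1] flags=1010 VS?F → skip
[2] flags=1010 LT?T → r2=0x0d
[3] flags=1000 → (cmp)
[4] flags=1000 EQ?F → skip
[5] flags=1000 MI?T → r0=0xc8
[6] flags=1000 LT?T → r3=0x7a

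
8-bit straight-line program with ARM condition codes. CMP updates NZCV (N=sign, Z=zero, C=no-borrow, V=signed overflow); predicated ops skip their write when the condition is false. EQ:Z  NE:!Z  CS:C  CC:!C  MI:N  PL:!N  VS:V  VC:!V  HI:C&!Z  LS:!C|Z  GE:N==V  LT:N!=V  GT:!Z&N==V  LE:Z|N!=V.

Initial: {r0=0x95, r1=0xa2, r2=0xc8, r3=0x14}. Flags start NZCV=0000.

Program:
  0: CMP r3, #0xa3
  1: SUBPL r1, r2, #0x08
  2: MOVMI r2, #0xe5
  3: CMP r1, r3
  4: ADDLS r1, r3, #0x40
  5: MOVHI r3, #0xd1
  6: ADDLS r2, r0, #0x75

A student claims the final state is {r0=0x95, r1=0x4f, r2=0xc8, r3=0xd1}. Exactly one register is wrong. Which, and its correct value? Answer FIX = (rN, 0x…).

[0] flags=0000 → (cmp)
[1] flags=0000 PL?T → r1=0xc0
[2] flags=0000 MI?F → skip
[3] flags=1010 → (cmp)
[4] flags=1010 LS?F → skip
[5] flags=1010 HI?T → r3=0xd1
[6] flags=1010 LS?F → skip

FIX = (r1, 0xc0)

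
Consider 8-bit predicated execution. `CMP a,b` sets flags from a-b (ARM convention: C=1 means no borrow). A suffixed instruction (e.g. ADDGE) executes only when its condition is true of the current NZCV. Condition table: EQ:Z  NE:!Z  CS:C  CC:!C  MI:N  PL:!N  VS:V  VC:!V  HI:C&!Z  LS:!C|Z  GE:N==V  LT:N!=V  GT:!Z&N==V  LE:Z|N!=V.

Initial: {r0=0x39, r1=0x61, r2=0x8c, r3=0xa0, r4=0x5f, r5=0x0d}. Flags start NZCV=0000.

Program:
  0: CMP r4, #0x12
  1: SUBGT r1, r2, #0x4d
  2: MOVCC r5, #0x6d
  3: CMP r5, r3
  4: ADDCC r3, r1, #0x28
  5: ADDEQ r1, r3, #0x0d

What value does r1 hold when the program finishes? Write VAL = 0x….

VAL = 0x3f

[0] flags=0010 → (cmp)
[1] flags=0010 GT?T → r1=0x3f
[2] flags=0010 CC?F → skip
[3] flags=0000 → (cmp)
[4] flags=0000 CC?T → r3=0x67
[5] flags=0000 EQ?F → skip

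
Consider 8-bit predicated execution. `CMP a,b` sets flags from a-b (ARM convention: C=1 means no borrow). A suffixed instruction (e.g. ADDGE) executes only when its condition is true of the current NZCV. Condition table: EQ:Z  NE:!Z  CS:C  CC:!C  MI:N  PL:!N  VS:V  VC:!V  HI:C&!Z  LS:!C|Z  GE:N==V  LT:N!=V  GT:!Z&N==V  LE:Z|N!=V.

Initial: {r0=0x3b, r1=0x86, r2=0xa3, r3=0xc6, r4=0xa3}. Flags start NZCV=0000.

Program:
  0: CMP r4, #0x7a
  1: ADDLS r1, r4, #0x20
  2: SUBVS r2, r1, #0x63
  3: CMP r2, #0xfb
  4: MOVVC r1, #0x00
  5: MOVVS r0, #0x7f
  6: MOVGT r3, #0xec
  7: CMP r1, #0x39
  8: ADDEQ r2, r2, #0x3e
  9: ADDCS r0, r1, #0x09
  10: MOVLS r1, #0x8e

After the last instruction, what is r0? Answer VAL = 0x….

0: ✓ CMP  NZCV=0011
1: · ADDLS
2: ✓ SUBVS  r2←0x23
3: ✓ CMP  NZCV=0000
4: ✓ MOVVC  r1←0x00
5: · MOVVS
6: ✓ MOVGT  r3←0xec
7: ✓ CMP  NZCV=1000
8: · ADDEQ
9: · ADDCS
10: ✓ MOVLS  r1←0x8e

VAL = 0x3b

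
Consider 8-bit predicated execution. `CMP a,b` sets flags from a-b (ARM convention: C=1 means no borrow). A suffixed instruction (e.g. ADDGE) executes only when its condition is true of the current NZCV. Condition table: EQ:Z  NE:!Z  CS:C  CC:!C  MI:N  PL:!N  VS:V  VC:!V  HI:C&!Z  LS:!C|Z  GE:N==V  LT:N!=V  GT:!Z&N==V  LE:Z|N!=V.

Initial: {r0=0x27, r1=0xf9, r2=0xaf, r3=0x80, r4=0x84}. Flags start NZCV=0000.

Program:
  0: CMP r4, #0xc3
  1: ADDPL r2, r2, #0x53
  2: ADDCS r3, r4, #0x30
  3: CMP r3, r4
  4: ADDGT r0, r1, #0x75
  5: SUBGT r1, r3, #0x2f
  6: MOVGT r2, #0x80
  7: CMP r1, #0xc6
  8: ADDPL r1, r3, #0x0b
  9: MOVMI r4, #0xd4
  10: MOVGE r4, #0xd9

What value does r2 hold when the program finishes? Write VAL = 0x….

VAL = 0xaf

[0] flags=1000 → (cmp)
[1] flags=1000 PL?F → skip
[2] flags=1000 CS?F → skip
[3] flags=1000 → (cmp)
[4] flags=1000 GT?F → skip
[5] flags=1000 GT?F → skip
[6] flags=1000 GT?F → skip
[7] flags=0010 → (cmp)
[8] flags=0010 PL?T → r1=0x8b
[9] flags=0010 MI?F → skip
[10] flags=0010 GE?T → r4=0xd9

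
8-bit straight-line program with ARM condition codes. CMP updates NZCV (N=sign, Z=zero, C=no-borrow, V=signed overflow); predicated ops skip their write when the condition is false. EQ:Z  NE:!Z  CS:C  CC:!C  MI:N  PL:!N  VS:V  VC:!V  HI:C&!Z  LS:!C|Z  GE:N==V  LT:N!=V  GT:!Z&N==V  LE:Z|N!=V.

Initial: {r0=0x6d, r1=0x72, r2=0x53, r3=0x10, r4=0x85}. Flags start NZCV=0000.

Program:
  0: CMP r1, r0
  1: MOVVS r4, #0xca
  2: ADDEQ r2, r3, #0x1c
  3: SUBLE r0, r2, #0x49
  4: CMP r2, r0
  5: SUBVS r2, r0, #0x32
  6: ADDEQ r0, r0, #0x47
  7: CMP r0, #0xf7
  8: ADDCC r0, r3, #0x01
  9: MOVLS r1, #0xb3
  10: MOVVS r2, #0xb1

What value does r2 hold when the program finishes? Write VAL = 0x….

0: ✓ CMP  NZCV=0010
1: · MOVVS
2: · ADDEQ
3: · SUBLE
4: ✓ CMP  NZCV=1000
5: · SUBVS
6: · ADDEQ
7: ✓ CMP  NZCV=0000
8: ✓ ADDCC  r0←0x11
9: ✓ MOVLS  r1←0xb3
10: · MOVVS

VAL = 0x53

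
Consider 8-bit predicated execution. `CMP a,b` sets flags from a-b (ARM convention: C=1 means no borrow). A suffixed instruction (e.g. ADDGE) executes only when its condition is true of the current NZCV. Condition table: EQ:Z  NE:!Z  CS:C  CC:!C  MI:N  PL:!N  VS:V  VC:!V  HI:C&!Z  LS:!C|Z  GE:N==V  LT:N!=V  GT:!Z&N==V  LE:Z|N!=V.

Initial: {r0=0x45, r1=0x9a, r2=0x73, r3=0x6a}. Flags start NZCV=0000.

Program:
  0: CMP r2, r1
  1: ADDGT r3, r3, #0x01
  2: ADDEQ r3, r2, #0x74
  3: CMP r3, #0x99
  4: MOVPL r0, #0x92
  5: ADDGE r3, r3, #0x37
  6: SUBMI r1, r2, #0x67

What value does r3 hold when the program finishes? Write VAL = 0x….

0: ✓ CMP  NZCV=1001
1: ✓ ADDGT  r3←0x6b
2: · ADDEQ
3: ✓ CMP  NZCV=1001
4: · MOVPL
5: ✓ ADDGE  r3←0xa2
6: ✓ SUBMI  r1←0x0c

VAL = 0xa2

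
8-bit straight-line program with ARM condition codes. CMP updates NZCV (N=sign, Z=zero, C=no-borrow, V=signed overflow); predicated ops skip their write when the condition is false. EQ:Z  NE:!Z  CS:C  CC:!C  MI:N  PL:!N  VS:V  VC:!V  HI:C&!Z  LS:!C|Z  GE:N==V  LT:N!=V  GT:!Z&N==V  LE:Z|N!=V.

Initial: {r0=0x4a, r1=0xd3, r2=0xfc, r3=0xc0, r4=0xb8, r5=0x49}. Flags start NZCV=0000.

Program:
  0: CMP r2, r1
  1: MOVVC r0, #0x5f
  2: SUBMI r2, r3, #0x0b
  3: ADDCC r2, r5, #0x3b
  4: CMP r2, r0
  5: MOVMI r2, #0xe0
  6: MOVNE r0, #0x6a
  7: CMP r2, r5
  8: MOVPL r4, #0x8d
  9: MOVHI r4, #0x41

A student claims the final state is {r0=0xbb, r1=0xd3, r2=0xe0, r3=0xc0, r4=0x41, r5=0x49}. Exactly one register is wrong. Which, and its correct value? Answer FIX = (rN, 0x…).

0: ✓ CMP  NZCV=0010
1: ✓ MOVVC  r0←0x5f
2: · SUBMI
3: · ADDCC
4: ✓ CMP  NZCV=1010
5: ✓ MOVMI  r2←0xe0
6: ✓ MOVNE  r0←0x6a
7: ✓ CMP  NZCV=1010
8: · MOVPL
9: ✓ MOVHI  r4←0x41

FIX = (r0, 0x6a)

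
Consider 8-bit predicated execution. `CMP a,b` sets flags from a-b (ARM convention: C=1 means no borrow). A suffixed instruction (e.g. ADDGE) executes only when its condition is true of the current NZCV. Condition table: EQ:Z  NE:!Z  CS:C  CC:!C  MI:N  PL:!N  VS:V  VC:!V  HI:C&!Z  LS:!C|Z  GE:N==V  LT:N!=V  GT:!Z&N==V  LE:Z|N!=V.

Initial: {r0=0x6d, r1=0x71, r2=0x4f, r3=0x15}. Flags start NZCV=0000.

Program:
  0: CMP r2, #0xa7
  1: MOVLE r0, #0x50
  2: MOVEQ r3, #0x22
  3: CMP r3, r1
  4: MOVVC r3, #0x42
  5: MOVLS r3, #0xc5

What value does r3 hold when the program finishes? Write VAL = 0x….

0: ✓ CMP  NZCV=1001
1: · MOVLE
2: · MOVEQ
3: ✓ CMP  NZCV=1000
4: ✓ MOVVC  r3←0x42
5: ✓ MOVLS  r3←0xc5

VAL = 0xc5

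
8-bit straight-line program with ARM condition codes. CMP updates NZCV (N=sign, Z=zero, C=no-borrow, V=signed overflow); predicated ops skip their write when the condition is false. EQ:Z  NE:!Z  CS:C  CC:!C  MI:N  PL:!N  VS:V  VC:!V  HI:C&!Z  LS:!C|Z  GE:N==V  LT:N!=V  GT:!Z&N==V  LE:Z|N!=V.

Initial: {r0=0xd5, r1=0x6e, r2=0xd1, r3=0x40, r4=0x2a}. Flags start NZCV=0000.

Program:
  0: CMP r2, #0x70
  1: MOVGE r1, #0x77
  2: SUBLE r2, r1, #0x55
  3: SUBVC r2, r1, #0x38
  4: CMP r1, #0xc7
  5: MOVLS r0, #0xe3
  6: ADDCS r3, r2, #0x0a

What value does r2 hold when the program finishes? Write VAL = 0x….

VAL = 0x19

[0] flags=0011 → (cmp)
[1] flags=0011 GE?F → skip
[2] flags=0011 LE?T → r2=0x19
[3] flags=0011 VC?F → skip
[4] flags=1001 → (cmp)
[5] flags=1001 LS?T → r0=0xe3
[6] flags=1001 CS?F → skip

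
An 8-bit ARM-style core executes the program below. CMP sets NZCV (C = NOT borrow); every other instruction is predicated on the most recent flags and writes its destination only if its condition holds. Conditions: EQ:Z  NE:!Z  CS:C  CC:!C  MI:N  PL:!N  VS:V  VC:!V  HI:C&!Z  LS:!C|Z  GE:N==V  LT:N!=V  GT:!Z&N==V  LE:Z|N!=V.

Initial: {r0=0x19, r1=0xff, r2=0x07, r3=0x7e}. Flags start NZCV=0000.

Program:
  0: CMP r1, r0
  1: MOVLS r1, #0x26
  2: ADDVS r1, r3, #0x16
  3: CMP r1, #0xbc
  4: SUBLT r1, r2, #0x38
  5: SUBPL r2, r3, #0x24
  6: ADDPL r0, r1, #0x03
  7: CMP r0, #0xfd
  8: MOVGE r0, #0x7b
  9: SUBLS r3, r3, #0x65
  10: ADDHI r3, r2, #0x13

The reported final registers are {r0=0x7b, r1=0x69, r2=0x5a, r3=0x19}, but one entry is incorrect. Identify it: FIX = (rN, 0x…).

FIX = (r1, 0xff)

0: ✓ CMP  NZCV=1010
1: · MOVLS
2: · ADDVS
3: ✓ CMP  NZCV=0010
4: · SUBLT
5: ✓ SUBPL  r2←0x5a
6: ✓ ADDPL  r0←0x02
7: ✓ CMP  NZCV=0000
8: ✓ MOVGE  r0←0x7b
9: ✓ SUBLS  r3←0x19
10: · ADDHI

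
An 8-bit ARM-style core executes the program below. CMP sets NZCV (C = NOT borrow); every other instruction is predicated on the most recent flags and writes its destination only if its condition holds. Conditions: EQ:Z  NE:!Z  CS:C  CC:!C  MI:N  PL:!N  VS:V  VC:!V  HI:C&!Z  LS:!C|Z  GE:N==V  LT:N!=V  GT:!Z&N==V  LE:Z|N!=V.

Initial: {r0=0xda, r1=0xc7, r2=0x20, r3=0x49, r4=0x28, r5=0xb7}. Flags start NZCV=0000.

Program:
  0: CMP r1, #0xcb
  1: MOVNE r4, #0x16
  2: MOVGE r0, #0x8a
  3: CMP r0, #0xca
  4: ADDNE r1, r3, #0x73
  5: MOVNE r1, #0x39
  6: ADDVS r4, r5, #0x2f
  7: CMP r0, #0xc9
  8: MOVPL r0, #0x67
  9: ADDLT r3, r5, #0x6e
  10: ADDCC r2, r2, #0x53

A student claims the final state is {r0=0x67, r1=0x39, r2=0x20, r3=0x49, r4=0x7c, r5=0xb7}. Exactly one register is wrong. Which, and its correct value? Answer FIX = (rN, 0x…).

0: ✓ CMP  NZCV=1000
1: ✓ MOVNE  r4←0x16
2: · MOVGE
3: ✓ CMP  NZCV=0010
4: ✓ ADDNE  r1←0xbc
5: ✓ MOVNE  r1←0x39
6: · ADDVS
7: ✓ CMP  NZCV=0010
8: ✓ MOVPL  r0←0x67
9: · ADDLT
10: · ADDCC

FIX = (r4, 0x16)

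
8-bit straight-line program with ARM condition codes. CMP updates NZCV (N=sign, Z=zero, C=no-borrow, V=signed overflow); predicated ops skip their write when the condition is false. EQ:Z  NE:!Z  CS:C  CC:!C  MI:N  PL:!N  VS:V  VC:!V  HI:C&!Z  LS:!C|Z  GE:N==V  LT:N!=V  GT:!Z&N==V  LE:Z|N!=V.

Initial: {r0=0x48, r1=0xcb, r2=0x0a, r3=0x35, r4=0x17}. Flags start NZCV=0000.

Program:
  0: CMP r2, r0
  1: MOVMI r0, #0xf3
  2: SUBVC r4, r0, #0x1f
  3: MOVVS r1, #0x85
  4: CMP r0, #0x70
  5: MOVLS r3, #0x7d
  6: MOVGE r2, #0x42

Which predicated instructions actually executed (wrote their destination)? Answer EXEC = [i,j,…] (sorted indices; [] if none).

EXEC = [1,2]

[0] flags=1000 → (cmp)
[1] flags=1000 MI?T → r0=0xf3
[2] flags=1000 VC?T → r4=0xd4
[3] flags=1000 VS?F → skip
[4] flags=1010 → (cmp)
[5] flags=1010 LS?F → skip
[6] flags=1010 GE?F → skip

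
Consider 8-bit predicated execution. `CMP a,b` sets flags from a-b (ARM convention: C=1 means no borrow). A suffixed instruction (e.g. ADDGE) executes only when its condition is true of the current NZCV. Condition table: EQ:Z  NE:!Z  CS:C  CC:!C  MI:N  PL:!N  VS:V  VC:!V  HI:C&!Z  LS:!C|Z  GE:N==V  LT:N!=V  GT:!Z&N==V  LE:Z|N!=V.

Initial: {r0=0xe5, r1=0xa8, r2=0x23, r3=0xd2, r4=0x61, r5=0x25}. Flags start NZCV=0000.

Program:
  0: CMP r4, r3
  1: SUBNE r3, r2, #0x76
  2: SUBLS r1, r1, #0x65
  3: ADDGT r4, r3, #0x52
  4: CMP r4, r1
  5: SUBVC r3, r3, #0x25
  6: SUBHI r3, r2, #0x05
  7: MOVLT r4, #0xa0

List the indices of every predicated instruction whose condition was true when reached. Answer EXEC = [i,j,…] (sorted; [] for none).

0: ✓ CMP  NZCV=1001
1: ✓ SUBNE  r3←0xad
2: ✓ SUBLS  r1←0x43
3: ✓ ADDGT  r4←0xff
4: ✓ CMP  NZCV=1010
5: ✓ SUBVC  r3←0x88
6: ✓ SUBHI  r3←0x1e
7: ✓ MOVLT  r4←0xa0

EXEC = [1,2,3,5,6,7]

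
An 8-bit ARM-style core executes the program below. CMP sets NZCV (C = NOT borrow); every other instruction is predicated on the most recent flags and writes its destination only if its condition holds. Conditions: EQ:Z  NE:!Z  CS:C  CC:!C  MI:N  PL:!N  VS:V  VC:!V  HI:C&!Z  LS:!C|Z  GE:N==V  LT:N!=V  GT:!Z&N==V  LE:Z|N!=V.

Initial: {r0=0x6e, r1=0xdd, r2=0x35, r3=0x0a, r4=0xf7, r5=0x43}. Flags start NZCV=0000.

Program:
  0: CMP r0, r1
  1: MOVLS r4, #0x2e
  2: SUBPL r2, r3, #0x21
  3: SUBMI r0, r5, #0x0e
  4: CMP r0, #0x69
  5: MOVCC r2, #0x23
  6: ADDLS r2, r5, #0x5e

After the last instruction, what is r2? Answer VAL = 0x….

VAL = 0xa1

0: ✓ CMP  NZCV=1001
1: ✓ MOVLS  r4←0x2e
2: · SUBPL
3: ✓ SUBMI  r0←0x35
4: ✓ CMP  NZCV=1000
5: ✓ MOVCC  r2←0x23
6: ✓ ADDLS  r2←0xa1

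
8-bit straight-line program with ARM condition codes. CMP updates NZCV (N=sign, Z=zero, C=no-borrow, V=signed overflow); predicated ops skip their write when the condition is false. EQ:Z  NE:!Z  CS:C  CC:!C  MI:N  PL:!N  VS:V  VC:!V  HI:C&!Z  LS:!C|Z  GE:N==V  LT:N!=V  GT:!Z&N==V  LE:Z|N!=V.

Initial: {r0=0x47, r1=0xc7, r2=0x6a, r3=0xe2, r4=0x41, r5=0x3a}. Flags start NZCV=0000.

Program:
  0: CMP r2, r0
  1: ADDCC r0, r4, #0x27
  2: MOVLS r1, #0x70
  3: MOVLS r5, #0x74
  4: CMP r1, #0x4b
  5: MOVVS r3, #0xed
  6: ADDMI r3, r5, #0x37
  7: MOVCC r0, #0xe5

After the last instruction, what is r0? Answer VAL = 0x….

VAL = 0x47

0: ✓ CMP  NZCV=0010
1: · ADDCC
2: · MOVLS
3: · MOVLS
4: ✓ CMP  NZCV=0011
5: ✓ MOVVS  r3←0xed
6: · ADDMI
7: · MOVCC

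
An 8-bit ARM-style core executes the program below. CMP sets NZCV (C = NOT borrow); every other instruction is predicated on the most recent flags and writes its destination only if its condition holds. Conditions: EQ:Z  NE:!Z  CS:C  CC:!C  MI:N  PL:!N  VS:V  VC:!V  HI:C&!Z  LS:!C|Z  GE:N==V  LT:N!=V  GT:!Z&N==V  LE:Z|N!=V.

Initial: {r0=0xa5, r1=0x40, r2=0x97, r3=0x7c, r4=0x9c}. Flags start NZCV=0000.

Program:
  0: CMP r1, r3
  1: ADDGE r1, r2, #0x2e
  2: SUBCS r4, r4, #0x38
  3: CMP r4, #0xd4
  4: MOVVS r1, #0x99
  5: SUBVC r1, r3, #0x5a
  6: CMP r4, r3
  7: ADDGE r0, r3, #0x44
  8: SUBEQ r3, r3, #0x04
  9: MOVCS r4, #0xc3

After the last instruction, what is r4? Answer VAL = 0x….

VAL = 0xc3

0: ✓ CMP  NZCV=1000
1: · ADDGE
2: · SUBCS
3: ✓ CMP  NZCV=1000
4: · MOVVS
5: ✓ SUBVC  r1←0x22
6: ✓ CMP  NZCV=0011
7: · ADDGE
8: · SUBEQ
9: ✓ MOVCS  r4←0xc3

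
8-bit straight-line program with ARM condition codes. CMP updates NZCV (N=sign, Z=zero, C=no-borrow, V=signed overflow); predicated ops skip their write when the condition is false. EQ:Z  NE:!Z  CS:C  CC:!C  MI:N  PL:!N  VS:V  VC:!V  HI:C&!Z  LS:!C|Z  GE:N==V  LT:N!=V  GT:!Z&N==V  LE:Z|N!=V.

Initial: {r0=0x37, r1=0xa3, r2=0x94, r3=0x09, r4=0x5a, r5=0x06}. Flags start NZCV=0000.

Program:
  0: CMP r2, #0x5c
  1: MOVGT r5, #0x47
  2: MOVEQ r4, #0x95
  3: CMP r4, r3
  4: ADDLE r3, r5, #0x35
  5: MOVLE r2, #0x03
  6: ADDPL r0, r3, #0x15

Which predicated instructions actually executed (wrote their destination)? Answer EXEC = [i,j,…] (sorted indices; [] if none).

[0] flags=0011 → (cmp)
[1] flags=0011 GT?F → skip
[2] flags=0011 EQ?F → skip
[3] flags=0010 → (cmp)
[4] flags=0010 LE?F → skip
[5] flags=0010 LE?F → skip
[6] flags=0010 PL?T → r0=0x1e

EXEC = [6]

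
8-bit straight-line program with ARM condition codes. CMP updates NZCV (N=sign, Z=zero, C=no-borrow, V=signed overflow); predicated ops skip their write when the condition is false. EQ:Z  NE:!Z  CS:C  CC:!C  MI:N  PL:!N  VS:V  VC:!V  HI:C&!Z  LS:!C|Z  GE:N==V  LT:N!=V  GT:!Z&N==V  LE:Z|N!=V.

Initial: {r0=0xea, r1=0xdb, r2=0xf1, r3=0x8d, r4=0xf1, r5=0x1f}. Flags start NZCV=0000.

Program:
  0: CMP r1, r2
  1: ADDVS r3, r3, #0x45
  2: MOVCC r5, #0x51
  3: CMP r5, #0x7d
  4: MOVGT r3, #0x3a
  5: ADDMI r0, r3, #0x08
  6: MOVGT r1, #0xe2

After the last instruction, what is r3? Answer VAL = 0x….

VAL = 0x8d

[0] flags=1000 → (cmp)
[1] flags=1000 VS?F → skip
[2] flags=1000 CC?T → r5=0x51
[3] flags=1000 → (cmp)
[4] flags=1000 GT?F → skip
[5] flags=1000 MI?T → r0=0x95
[6] flags=1000 GT?F → skip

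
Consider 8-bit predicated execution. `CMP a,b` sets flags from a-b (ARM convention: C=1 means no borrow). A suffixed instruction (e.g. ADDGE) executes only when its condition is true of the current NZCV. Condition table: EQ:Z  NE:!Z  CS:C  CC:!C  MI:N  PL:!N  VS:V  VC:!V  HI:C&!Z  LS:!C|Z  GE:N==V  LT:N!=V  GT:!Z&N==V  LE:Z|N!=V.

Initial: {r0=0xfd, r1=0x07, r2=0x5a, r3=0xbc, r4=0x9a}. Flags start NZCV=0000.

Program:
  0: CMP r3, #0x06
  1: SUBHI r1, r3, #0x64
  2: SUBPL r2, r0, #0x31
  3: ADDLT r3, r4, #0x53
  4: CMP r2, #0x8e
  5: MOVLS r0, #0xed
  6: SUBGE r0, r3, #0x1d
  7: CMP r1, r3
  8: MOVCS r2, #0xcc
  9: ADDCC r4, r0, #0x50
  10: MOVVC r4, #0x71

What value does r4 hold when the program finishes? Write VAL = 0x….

0: ✓ CMP  NZCV=1010
1: ✓ SUBHI  r1←0x58
2: · SUBPL
3: ✓ ADDLT  r3←0xed
4: ✓ CMP  NZCV=1001
5: ✓ MOVLS  r0←0xed
6: ✓ SUBGE  r0←0xd0
7: ✓ CMP  NZCV=0000
8: · MOVCS
9: ✓ ADDCC  r4←0x20
10: ✓ MOVVC  r4←0x71

VAL = 0x71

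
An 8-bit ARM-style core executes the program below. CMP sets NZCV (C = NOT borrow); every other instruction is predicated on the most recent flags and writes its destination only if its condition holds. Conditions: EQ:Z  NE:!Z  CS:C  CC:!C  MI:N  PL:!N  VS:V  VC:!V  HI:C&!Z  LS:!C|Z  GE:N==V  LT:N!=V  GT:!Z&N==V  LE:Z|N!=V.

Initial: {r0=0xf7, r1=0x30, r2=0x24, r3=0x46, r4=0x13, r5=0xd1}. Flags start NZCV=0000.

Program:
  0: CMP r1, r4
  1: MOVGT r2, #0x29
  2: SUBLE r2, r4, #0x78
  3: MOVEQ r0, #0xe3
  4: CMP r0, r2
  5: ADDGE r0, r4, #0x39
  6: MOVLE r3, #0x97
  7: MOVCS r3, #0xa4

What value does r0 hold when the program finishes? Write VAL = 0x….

VAL = 0xf7

0: ✓ CMP  NZCV=0010
1: ✓ MOVGT  r2←0x29
2: · SUBLE
3: · MOVEQ
4: ✓ CMP  NZCV=1010
5: · ADDGE
6: ✓ MOVLE  r3←0x97
7: ✓ MOVCS  r3←0xa4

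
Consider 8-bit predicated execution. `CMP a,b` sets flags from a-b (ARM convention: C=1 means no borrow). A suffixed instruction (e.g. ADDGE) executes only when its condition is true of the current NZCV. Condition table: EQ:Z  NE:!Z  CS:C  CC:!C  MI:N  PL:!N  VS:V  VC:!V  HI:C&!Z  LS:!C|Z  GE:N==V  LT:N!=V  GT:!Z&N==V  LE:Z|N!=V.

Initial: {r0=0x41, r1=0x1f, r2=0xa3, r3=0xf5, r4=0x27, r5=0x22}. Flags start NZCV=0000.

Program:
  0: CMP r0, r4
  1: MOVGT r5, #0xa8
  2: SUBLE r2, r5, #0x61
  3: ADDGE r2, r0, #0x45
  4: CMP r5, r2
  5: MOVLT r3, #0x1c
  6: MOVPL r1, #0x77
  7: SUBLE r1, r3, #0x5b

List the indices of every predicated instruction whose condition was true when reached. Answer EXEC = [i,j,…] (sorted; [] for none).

EXEC = [1,3,6]

0: ✓ CMP  NZCV=0010
1: ✓ MOVGT  r5←0xa8
2: · SUBLE
3: ✓ ADDGE  r2←0x86
4: ✓ CMP  NZCV=0010
5: · MOVLT
6: ✓ MOVPL  r1←0x77
7: · SUBLE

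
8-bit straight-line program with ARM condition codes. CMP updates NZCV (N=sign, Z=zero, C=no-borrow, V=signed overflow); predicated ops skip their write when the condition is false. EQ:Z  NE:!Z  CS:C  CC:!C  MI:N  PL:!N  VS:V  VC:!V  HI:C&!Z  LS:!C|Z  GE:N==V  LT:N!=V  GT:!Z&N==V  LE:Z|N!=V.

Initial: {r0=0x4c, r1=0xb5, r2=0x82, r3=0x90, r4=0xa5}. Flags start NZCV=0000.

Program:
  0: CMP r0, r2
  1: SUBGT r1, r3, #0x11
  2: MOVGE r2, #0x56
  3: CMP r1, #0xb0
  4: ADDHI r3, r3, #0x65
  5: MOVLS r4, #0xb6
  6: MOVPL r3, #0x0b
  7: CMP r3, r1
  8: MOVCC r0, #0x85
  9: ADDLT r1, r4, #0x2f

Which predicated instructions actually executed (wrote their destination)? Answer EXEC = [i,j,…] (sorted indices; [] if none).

[0] flags=1001 → (cmp)
[1] flags=1001 GT?T → r1=0x7f
[2] flags=1001 GE?T → r2=0x56
[3] flags=1001 → (cmp)
[4] flags=1001 HI?F → skip
[5] flags=1001 LS?T → r4=0xb6
[6] flags=1001 PL?F → skip
[7] flags=0011 → (cmp)
[8] flags=0011 CC?F → skip
[9] flags=0011 LT?T → r1=0xe5

EXEC = [1,2,5,9]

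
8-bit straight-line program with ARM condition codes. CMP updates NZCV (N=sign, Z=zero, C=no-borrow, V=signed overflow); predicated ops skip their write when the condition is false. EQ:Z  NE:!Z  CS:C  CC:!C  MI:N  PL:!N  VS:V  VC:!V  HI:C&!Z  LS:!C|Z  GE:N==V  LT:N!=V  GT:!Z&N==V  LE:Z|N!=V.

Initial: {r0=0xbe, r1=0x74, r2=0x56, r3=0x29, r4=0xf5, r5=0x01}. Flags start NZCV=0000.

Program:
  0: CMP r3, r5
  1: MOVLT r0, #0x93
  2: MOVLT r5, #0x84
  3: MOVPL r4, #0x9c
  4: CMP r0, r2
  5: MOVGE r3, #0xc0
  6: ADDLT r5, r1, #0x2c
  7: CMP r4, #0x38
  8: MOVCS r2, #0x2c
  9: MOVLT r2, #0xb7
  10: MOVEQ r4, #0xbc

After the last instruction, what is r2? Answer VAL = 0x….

VAL = 0xb7

[0] flags=0010 → (cmp)
[1] flags=0010 LT?F → skip
[2] flags=0010 LT?F → skip
[3] flags=0010 PL?T → r4=0x9c
[4] flags=0011 → (cmp)
[5] flags=0011 GE?F → skip
[6] flags=0011 LT?T → r5=0xa0
[7] flags=0011 → (cmp)
[8] flags=0011 CS?T → r2=0x2c
[9] flags=0011 LT?T → r2=0xb7
[10] flags=0011 EQ?F → skip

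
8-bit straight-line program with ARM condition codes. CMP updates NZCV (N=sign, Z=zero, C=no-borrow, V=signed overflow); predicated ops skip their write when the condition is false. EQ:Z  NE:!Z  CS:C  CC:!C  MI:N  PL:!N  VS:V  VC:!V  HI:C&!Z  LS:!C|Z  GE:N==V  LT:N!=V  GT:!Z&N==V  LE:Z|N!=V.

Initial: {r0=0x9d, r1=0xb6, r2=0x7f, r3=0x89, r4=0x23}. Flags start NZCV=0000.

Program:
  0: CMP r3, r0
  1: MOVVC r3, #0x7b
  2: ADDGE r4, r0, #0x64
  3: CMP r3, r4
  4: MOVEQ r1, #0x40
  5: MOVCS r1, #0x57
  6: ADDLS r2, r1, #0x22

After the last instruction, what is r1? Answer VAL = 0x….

VAL = 0x57

[0] flags=1000 → (cmp)
[1] flags=1000 VC?T → r3=0x7b
[2] flags=1000 GE?F → skip
[3] flags=0010 → (cmp)
[4] flags=0010 EQ?F → skip
[5] flags=0010 CS?T → r1=0x57
[6] flags=0010 LS?F → skip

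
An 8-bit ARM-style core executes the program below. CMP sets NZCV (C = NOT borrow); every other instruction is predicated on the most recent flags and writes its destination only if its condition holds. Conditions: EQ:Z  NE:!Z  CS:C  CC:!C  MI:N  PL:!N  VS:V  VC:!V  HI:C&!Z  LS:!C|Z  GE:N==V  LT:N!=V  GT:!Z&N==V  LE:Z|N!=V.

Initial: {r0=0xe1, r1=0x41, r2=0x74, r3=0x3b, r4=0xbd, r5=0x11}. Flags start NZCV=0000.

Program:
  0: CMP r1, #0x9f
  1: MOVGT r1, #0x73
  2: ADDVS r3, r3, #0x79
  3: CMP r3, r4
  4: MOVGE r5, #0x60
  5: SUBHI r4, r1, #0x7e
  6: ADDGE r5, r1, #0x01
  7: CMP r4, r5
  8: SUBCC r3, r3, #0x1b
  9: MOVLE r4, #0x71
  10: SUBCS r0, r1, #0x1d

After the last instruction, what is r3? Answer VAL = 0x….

VAL = 0xb4

0: ✓ CMP  NZCV=1001
1: ✓ MOVGT  r1←0x73
2: ✓ ADDVS  r3←0xb4
3: ✓ CMP  NZCV=1000
4: · MOVGE
5: · SUBHI
6: · ADDGE
7: ✓ CMP  NZCV=1010
8: · SUBCC
9: ✓ MOVLE  r4←0x71
10: ✓ SUBCS  r0←0x56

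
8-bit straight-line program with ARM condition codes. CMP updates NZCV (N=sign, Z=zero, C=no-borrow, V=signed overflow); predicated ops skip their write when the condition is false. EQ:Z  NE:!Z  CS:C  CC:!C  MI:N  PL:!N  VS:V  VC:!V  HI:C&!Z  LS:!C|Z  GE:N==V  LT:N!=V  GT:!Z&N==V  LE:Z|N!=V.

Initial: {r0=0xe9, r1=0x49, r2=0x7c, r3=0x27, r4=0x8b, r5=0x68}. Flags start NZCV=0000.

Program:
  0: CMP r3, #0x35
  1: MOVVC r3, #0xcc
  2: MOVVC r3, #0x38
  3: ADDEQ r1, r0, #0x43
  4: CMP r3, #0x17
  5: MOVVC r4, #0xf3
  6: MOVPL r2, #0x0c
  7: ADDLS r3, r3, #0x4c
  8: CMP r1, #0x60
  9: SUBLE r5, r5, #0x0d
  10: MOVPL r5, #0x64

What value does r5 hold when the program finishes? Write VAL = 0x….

VAL = 0x5b

0: ✓ CMP  NZCV=1000
1: ✓ MOVVC  r3←0xcc
2: ✓ MOVVC  r3←0x38
3: · ADDEQ
4: ✓ CMP  NZCV=0010
5: ✓ MOVVC  r4←0xf3
6: ✓ MOVPL  r2←0x0c
7: · ADDLS
8: ✓ CMP  NZCV=1000
9: ✓ SUBLE  r5←0x5b
10: · MOVPL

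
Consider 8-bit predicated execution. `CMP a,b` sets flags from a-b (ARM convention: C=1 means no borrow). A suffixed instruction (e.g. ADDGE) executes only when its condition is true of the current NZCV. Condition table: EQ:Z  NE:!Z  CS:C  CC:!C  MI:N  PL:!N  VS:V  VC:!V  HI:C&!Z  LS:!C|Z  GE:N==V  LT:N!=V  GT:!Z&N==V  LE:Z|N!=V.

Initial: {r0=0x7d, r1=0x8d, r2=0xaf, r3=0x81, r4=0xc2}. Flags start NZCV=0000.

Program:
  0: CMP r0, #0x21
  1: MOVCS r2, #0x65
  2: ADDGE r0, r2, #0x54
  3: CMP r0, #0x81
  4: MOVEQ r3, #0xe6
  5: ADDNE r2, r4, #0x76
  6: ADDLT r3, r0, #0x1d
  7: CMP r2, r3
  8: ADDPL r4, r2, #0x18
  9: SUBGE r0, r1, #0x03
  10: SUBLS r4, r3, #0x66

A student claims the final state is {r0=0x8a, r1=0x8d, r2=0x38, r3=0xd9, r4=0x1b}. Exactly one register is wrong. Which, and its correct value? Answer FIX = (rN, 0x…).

FIX = (r3, 0x81)

0: ✓ CMP  NZCV=0010
1: ✓ MOVCS  r2←0x65
2: ✓ ADDGE  r0←0xb9
3: ✓ CMP  NZCV=0010
4: · MOVEQ
5: ✓ ADDNE  r2←0x38
6: · ADDLT
7: ✓ CMP  NZCV=1001
8: · ADDPL
9: ✓ SUBGE  r0←0x8a
10: ✓ SUBLS  r4←0x1b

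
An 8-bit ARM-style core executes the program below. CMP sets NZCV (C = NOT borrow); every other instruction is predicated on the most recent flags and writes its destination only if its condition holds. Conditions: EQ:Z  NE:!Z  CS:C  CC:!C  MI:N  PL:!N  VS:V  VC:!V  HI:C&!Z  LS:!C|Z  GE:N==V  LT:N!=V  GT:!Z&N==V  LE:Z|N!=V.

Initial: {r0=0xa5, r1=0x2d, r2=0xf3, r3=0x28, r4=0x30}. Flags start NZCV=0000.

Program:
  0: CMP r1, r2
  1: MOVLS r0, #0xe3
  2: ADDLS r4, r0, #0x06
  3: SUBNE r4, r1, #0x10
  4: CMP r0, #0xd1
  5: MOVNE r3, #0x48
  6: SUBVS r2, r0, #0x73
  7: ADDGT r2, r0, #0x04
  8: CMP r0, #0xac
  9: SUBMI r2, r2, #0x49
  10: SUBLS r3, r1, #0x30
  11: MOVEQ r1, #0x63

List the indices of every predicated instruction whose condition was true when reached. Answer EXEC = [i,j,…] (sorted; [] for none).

[0] flags=0000 → (cmp)
[1] flags=0000 LS?T → r0=0xe3
[2] flags=0000 LS?T → r4=0xe9
[3] flags=0000 NE?T → r4=0x1d
[4] flags=0010 → (cmp)
[5] flags=0010 NE?T → r3=0x48
[6] flags=0010 VS?F → skip
[7] flags=0010 GT?T → r2=0xe7
[8] flags=0010 → (cmp)
[9] flags=0010 MI?F → skip
[10] flags=0010 LS?F → skip
[11] flags=0010 EQ?F → skip

EXEC = [1,2,3,5,7]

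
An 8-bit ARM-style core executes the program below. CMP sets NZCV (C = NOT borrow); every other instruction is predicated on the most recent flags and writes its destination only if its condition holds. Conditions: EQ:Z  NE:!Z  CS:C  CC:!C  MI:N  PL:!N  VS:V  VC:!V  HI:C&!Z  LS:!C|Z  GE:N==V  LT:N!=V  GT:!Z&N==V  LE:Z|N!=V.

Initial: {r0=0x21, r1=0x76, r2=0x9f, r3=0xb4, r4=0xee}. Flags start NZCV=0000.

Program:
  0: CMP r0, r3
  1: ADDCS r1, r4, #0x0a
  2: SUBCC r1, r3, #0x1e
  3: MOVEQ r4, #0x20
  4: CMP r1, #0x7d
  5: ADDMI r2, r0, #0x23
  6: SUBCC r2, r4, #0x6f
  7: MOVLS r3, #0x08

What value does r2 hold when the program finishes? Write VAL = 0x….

[0] flags=0000 → (cmp)
[1] flags=0000 CS?F → skip
[2] flags=0000 CC?T → r1=0x96
[3] flags=0000 EQ?F → skip
[4] flags=0011 → (cmp)
[5] flags=0011 MI?F → skip
[6] flags=0011 CC?F → skip
[7] flags=0011 LS?F → skip

VAL = 0x9f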